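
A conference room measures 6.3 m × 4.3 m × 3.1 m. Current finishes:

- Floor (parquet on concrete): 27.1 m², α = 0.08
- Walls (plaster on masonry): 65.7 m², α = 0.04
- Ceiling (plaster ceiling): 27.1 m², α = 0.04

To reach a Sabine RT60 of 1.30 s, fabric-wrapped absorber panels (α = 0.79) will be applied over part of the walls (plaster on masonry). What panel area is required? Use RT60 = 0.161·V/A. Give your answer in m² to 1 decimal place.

6.0

Summing Sᵢαᵢ: 2.168 + 2.628 + 1.084 → A₁ = 5.880 sabins.
Required A₂ = 0.161·83.979/1.30 = 10.400 sabins.
ΔA needed = 10.400 − 5.880 = 4.520 sabins.
Each m² of panel replacing the walls (plaster on masonry) adds (0.79 − 0.04) = 0.75 sabins.
Panel area = 4.520 / 0.75 = 6.0 m².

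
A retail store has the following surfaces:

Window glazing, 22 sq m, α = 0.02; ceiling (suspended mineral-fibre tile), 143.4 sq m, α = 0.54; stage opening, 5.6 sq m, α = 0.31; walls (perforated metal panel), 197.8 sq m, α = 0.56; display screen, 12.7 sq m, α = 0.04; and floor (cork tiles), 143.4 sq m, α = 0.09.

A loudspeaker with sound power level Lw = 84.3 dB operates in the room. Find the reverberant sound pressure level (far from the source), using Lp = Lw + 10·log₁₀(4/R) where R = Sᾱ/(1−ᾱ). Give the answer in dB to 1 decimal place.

A = 203.794 sabins; S = 524.9 sq m.
ᾱ = 0.3883, so room constant R = A/(1−ᾱ) = 333.160 sq m.
Lp = 84.3 + 10·log₁₀(4/333.160) = 84.3 + (-19.21) = 65.1 dB.

65.1 dB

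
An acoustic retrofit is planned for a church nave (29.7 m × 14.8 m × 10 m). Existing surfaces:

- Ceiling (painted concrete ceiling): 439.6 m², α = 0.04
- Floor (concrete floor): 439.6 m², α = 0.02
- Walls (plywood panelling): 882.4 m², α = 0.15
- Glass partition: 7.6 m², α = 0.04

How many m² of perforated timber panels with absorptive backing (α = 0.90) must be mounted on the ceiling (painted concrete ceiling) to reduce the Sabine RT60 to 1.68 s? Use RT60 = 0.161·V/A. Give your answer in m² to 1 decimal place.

Summing Sᵢαᵢ: 17.584 + 8.792 + 132.360 + 0.304 → A₁ = 159.040 sabins.
V = 4395.6 m³. Target absorption A₂ = 0.161 × 4395.6 / 1.68 = 421.245 sabins.
Absorption to add: 421.245 − 159.040 = 262.205 sabins.
Net gain per m²: Δα = 0.90 − 0.04 = 0.86.
Panel area = 262.205 / 0.86 = 304.9 m².

304.9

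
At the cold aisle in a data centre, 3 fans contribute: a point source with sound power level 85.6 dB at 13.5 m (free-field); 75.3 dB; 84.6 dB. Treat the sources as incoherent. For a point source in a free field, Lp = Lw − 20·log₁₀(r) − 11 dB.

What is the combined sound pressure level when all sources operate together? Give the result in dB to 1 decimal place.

85.1 dB

Source at 13.5 m: Lp = 85.6 − 20·log₁₀(13.5) − 11 = 52.0 dB.
Sum in the linear (power) domain: Σ 10^(Lᵢ/10) = 10^(52.0/10) + 10^(75.3/10) + 10^(84.6/10) = 3.224e+08.
Combined level = 10 log₁₀(3.224e+08) = 85.1 dB.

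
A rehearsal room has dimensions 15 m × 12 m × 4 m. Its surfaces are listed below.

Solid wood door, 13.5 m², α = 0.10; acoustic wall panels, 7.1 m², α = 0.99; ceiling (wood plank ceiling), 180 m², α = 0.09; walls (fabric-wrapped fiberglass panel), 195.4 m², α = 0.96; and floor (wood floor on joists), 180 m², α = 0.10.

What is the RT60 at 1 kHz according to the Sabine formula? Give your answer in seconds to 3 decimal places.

Equivalent absorption area: A = 13.5×0.10 + 7.1×0.99 + 180×0.09 + 195.4×0.96 + 180×0.10 = 230.163 m².
Room volume: 720 m³.
RT60 = 0.161 · V / A = 0.161 × 720 / 230.163 = 0.504 s.

0.504 s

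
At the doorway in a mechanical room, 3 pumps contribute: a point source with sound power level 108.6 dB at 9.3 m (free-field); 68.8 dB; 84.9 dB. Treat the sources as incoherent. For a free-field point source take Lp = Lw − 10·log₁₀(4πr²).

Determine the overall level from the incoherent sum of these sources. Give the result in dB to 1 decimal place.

85.8 dB

Source at 9.3 m: Lp = 108.6 − 10·log₁₀(4π·9.3²) = 108.6 − 10·log₁₀(1086.865) = 78.2 dB.
Σ 10^(Lᵢ/10) = 3.827e+08.
Combined level = 10 log₁₀(3.827e+08) = 85.8 dB.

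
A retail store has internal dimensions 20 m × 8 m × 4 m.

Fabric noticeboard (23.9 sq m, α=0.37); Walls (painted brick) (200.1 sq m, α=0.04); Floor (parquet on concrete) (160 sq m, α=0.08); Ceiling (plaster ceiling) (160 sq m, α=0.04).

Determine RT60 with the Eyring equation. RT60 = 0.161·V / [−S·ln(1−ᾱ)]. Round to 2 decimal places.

2.76 seconds

Total surface area S = 23.9 + 200.1 + 160 + 160 = 544.0 sq m.
Σ(Sᵢαᵢ) = 23.9×0.37 + 200.1×0.04 + 160×0.08 + 160×0.04 = 36.047.
Mean coefficient ᾱ = A/S = 0.0663.
Eyring denominator: −S ln(1−ᾱ) = 37.318.
V = 20 × 8 × 4 = 640 m³.
T = 0.161·V/[−S·ln(1−ᾱ)] = 0.161·640/37.318 = 2.76 s.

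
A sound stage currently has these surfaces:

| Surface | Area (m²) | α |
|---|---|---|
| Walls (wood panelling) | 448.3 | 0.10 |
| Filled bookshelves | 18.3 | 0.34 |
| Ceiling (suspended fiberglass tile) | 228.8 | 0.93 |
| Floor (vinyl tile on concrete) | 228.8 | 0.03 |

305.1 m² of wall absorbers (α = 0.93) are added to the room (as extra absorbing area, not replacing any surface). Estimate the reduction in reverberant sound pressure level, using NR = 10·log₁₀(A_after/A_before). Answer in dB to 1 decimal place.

3.1 dB

Total absorption A_before = 448.3×0.10 + 18.3×0.34 + 228.8×0.93 + 228.8×0.03
  = 44.830 + 6.222 + 212.784 + 6.864 = 270.700 m² sabins.
Added absorption = 305.1 × 0.93 = 283.743 sabins.
A_after = 270.700 + 283.743 = 554.443 sabins.
Reduction = 10 log₁₀(A_after/A_before) = 10 log₁₀(2.0482) = 3.1 dB.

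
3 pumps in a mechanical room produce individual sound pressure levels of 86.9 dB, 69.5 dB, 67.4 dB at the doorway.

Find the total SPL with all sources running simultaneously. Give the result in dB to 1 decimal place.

87.0 dB

Sum in the linear (power) domain: Σ 10^(Lᵢ/10) = 10^(86.9/10) + 10^(69.5/10) + 10^(67.4/10) = 5.042e+08.
Back to dB: 10·log₁₀ Σ = 87.0 dB.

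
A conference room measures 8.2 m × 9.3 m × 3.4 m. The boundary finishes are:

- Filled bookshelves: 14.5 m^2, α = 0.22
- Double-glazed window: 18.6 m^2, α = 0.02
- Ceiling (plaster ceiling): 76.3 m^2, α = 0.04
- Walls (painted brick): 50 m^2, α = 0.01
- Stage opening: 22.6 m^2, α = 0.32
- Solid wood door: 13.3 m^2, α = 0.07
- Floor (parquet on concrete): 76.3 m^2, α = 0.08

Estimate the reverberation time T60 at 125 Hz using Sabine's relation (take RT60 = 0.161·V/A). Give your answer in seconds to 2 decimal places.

A = Σ Sᵢαᵢ = 14.5×0.22 + 18.6×0.02 + 76.3×0.04 + 50×0.01 + 22.6×0.32 + 13.3×0.07 + 76.3×0.08 = 21.381 sabins.
Volume V = 8.2 × 9.3 × 3.4 = 259.284 m³.
T = 0.161 V/A = 0.161·259.284/21.381 = 1.95 s.

1.95 s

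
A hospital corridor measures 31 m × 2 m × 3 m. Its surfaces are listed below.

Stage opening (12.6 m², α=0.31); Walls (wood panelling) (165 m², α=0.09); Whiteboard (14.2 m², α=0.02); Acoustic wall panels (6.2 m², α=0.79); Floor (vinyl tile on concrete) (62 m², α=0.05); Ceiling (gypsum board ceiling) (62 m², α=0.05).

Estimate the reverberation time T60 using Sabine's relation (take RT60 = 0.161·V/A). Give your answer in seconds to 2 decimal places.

0.99 seconds

Summing Sᵢαᵢ: 3.906 + 14.850 + 0.284 + 4.898 + 3.100 + 3.100 → A = 30.138 sabins.
Volume V = 31 × 2 × 3 = 186 m³.
Sabine: RT60 = 0.161 × 186 / 30.138 = 0.99 s.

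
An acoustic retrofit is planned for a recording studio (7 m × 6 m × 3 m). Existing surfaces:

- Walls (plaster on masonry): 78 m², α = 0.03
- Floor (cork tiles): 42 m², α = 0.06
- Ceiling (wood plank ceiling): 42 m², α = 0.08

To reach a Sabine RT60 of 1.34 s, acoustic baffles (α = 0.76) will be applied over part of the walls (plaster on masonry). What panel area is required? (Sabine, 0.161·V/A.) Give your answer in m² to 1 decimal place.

A₁ = Σ Sᵢαᵢ = 78*0.03 + 42*0.06 + 42*0.08 = 8.220 sabins.
V = 126 m³. Target absorption A₂ = 0.161 × 126 / 1.34 = 15.139 sabins.
ΔA needed = 15.139 − 8.220 = 6.919 sabins.
Net gain per m²: Δα = 0.76 − 0.03 = 0.73.
Panel area = 6.919 / 0.73 = 9.5 m².

9.5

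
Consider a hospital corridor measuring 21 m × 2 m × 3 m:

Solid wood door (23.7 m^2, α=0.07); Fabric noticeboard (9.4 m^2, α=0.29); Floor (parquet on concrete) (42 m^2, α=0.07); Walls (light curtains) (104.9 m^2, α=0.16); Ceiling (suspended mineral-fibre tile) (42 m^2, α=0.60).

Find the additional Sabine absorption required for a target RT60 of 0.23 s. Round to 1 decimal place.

Equivalent absorption area: A₁ = 23.7·0.07 + 9.4·0.29 + 42·0.07 + 104.9·0.16 + 42·0.60 = 49.309 m^2.
Target A₂ = 0.161·126/0.23 = 88.200 sabins (V = 126 m³).
Additional absorption ΔA = 88.200 − 49.309 = 38.9 sabins.

38.9 sabins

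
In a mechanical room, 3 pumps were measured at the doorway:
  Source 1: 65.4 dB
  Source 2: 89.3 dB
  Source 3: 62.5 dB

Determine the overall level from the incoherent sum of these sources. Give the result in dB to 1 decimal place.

Sum in the linear (power) domain: Σ 10^(Lᵢ/10) = 10^(65.4/10) + 10^(89.3/10) + 10^(62.5/10) = 8.564e+08.
Back to dB: 10·log₁₀ Σ = 89.3 dB.

89.3 dB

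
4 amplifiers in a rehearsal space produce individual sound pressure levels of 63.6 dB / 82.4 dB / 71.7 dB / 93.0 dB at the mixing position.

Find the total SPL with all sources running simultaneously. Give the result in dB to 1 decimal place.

93.4 dB

Σ 10^(Lᵢ/10) = 2.186e+09.
L_total = 10·log₁₀(2.186e+09) = 93.4 dB.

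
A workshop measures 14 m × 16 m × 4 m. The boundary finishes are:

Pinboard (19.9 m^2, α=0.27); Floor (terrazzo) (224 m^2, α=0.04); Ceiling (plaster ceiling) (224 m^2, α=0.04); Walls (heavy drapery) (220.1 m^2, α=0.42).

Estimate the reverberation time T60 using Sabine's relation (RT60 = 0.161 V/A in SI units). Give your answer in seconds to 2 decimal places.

1.25 s

Total absorption A = 19.9×0.27 + 224×0.04 + 224×0.04 + 220.1×0.42
  = 5.373 + 8.960 + 8.960 + 92.442 = 115.735 m^2 sabins.
Volume V = 14 × 16 × 4 = 896 m³.
Sabine: RT60 = 0.161 × 896 / 115.735 = 1.25 s.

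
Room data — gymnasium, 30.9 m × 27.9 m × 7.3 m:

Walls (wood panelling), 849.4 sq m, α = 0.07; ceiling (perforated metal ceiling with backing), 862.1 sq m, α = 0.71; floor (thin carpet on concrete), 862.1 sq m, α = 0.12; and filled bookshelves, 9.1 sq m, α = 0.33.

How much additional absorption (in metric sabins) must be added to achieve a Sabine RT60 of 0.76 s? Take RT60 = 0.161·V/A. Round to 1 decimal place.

A₁ = Σ Sᵢαᵢ = 849.4·0.07 + 862.1·0.71 + 862.1·0.12 + 9.1·0.33 = 778.004 sabins.
Target A₂ = 0.161·6293.403/0.76 = 1333.208 sabins (V = 6293.403 m³).
Additional absorption ΔA = 1333.208 − 778.004 = 555.2 sabins.

555.2 sabins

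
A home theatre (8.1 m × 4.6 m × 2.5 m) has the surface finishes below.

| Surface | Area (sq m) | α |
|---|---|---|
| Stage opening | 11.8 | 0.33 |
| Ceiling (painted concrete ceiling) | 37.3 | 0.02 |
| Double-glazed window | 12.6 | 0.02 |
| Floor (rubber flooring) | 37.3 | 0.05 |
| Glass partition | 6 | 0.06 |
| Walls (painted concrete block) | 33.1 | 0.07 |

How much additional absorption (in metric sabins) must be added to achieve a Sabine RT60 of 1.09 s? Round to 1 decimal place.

4.3 sabins

Total absorption A₁ = 11.8*0.33 + 37.3*0.02 + 12.6*0.02 + 37.3*0.05 + 6*0.06 + 33.1*0.07
  = 3.894 + 0.746 + 0.252 + 1.865 + 0.360 + 2.317 = 9.434 sq m sabins.
For T = 1.09 s, need A₂ = 0.161·V/T = 0.161·93.15/1.09 = 13.759 sabins.
Shortfall: 13.759 − 9.434 = 4.3 sabins.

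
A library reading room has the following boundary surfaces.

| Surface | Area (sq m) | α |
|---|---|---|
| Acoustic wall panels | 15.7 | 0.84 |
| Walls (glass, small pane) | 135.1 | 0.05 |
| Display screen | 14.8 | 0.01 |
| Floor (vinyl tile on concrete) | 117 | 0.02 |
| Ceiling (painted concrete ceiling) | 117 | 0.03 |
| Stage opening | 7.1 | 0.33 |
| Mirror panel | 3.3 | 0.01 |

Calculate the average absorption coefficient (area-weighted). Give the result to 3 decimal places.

Total surface area S = 410.0 sq m.
A = 15.7*0.84 + 135.1*0.05 + 14.8*0.01 + 117*0.02 + 117*0.03 + 7.1*0.33 + 3.3*0.01 = 28.317 sabins.
ᾱ = 28.317 / 410.0 = 0.069.

0.069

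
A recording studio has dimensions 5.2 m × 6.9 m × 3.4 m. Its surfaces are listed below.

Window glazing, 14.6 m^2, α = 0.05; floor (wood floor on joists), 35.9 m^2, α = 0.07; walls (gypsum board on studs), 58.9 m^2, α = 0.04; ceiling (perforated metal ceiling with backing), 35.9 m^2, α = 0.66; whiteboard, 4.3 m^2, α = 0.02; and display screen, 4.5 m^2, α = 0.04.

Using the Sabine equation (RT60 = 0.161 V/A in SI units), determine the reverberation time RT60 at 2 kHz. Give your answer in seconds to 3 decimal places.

0.664 s

Equivalent absorption area: A = 14.6×0.05 + 35.9×0.07 + 58.9×0.04 + 35.9×0.66 + 4.3×0.02 + 4.5×0.04 = 29.559 m^2.
Volume V = 5.2 × 6.9 × 3.4 = 121.992 m³.
Sabine: RT60 = 0.161 × 121.992 / 29.559 = 0.664 s.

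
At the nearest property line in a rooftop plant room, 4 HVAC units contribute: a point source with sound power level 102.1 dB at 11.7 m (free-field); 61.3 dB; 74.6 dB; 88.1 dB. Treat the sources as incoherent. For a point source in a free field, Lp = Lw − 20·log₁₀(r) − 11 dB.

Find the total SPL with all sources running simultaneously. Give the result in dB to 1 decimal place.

Source at 11.7 m: Lp = 102.1 − 20·log₁₀(11.7) − 11 = 69.7 dB.
Σ 10^(Lᵢ/10) = 6.852e+08.
Back to dB: 10·log₁₀ Σ = 88.4 dB.

88.4 dB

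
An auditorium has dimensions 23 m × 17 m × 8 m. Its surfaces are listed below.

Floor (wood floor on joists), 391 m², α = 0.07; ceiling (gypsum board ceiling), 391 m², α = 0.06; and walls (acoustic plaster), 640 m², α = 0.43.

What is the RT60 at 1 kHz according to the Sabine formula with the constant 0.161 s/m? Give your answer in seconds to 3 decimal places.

Equivalent absorption area: A = 391*0.07 + 391*0.06 + 640*0.43 = 326.030 m².
Volume V = 23 × 17 × 8 = 3128 m³.
RT60 = 0.161 · V / A = 0.161 × 3128 / 326.030 = 1.545 s.

1.545 s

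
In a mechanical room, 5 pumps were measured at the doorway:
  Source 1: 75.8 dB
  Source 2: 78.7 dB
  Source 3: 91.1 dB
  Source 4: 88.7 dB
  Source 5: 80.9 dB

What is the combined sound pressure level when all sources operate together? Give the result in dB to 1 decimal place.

Σ 10^(Lᵢ/10) = 2.265e+09.
L_total = 10·log₁₀(2.265e+09) = 93.6 dB.

93.6 dB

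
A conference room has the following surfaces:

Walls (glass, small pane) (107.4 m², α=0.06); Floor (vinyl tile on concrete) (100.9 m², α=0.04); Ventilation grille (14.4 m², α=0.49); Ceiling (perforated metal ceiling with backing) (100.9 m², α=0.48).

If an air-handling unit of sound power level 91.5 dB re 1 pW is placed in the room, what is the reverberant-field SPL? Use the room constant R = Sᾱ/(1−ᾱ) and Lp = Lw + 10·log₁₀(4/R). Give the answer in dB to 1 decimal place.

A = 65.968 sabins; S = 323.6 m².
ᾱ = 0.2039, so room constant R = A/(1−ᾱ) = 82.864 m².
Lp = Lw + 10 log₁₀(4/R) = 91.5 -13.16 = 78.3 dB.

78.3 dB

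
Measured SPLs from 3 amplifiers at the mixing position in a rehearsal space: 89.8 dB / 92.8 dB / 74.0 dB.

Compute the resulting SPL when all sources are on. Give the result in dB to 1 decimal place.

Σ 10^(Lᵢ/10) = 2.886e+09.
Back to dB: 10·log₁₀ Σ = 94.6 dB.

94.6 dB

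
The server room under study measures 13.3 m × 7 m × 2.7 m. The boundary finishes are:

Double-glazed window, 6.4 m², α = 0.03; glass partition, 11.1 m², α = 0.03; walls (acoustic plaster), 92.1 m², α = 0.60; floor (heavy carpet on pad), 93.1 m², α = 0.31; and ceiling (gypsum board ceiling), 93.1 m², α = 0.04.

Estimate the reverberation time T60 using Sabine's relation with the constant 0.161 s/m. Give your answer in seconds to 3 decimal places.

0.458 s

Equivalent absorption area: A = 6.4×0.03 + 11.1×0.03 + 92.1×0.60 + 93.1×0.31 + 93.1×0.04 = 88.370 m².
Room volume: 251.37 m³.
Sabine: RT60 = 0.161 × 251.37 / 88.370 = 0.458 s.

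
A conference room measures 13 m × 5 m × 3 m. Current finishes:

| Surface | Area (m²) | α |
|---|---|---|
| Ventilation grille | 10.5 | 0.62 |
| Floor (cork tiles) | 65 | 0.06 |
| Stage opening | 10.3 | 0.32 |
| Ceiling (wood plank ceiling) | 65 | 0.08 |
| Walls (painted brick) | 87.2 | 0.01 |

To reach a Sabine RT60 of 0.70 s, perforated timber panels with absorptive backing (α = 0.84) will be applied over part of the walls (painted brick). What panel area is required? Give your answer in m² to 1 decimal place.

30.2

Equivalent absorption area: A₁ = 10.5*0.62 + 65*0.06 + 10.3*0.32 + 65*0.08 + 87.2*0.01 = 19.778 m².
V = 195 m³. Target absorption A₂ = 0.161 × 195 / 0.70 = 44.850 sabins.
ΔA needed = 44.850 − 19.778 = 25.072 sabins.
Net gain per m²: Δα = 0.84 − 0.01 = 0.83.
Area = ΔA/Δα = 25.072/0.83 = 30.2 m².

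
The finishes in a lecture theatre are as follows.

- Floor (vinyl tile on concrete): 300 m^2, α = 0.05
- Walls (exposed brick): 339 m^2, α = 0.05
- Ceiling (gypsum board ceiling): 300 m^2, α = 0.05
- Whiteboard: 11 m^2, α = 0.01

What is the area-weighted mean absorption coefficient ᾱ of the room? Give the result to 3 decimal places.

0.050

Total surface area S = 950.0 m^2.
Σ(Sᵢαᵢ) = 300*0.05 + 339*0.05 + 300*0.05 + 11*0.01 = 47.060.
ᾱ = 47.060 / 950.0 = 0.050.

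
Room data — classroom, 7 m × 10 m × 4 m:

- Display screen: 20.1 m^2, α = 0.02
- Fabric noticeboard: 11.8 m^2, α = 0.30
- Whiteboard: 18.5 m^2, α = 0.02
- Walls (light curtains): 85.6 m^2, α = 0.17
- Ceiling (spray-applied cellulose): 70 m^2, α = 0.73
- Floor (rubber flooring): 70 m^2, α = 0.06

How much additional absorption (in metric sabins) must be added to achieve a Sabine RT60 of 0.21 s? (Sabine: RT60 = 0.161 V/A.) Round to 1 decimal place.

Equivalent absorption area: A₁ = 20.1×0.02 + 11.8×0.30 + 18.5×0.02 + 85.6×0.17 + 70×0.73 + 70×0.06 = 74.164 m^2.
V = 280 m³. Required absorption A₂ = 0.161 × 280 / 0.21 = 214.667 sabins.
ΔA = A₂ − A₁ = 214.667 − 74.164 = 140.5 sabins.

140.5 sabins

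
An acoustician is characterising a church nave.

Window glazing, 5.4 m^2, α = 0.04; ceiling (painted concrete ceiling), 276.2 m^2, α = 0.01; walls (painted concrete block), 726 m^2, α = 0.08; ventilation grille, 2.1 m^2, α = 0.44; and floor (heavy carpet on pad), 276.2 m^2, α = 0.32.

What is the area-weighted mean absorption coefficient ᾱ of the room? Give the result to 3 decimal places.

0.117

S = Σ Sᵢ = 5.4 + 276.2 + 726 + 2.1 + 276.2 = 1285.9 m^2.
Σ(Sᵢαᵢ) = 5.4×0.04 + 276.2×0.01 + 726×0.08 + 2.1×0.44 + 276.2×0.32 = 150.366.
ᾱ = A/S = 0.117.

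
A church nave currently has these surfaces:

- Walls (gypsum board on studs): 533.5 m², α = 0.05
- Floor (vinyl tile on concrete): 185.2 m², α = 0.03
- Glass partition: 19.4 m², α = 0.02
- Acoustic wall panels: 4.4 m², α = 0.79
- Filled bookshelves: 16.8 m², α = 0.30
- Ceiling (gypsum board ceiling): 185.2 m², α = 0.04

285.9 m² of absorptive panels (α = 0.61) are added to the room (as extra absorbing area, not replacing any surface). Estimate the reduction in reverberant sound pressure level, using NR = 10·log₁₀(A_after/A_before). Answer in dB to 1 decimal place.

6.6 dB

Total absorption A_before = 533.5*0.05 + 185.2*0.03 + 19.4*0.02 + 4.4*0.79 + 16.8*0.30 + 185.2*0.04
  = 26.675 + 5.556 + 0.388 + 3.476 + 5.040 + 7.408 = 48.543 m² sabins.
Added absorption = 285.9 × 0.61 = 174.399 sabins.
New total A_after = 222.942 sabins.
NR = 10·log₁₀(222.942/48.543) = 6.6 dB.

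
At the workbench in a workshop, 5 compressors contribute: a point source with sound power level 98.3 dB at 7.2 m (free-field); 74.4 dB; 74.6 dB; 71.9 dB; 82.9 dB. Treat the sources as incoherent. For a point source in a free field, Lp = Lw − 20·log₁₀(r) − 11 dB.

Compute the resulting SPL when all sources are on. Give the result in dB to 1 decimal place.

84.4 dB

Source at 7.2 m: Lp = 98.3 − 20·log₁₀(7.2) − 11 = 70.2 dB.
Converting to relative power and adding: 10^(70.2/10) + 10^(74.4/10) + 10^(74.6/10) + 10^(71.9/10) + 10^(82.9/10) = 2.773e+08.
Combined level = 10 log₁₀(2.773e+08) = 84.4 dB.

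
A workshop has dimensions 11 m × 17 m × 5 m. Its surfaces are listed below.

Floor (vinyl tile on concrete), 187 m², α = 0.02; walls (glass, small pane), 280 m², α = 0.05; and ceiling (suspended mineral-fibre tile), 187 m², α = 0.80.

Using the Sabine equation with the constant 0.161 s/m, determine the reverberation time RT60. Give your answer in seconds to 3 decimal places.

0.900 sec

Equivalent absorption area: A = 187·0.02 + 280·0.05 + 187·0.80 = 167.340 m².
Room volume: 935 m³.
RT60 = 0.161 · V / A = 0.161 × 935 / 167.340 = 0.900 s.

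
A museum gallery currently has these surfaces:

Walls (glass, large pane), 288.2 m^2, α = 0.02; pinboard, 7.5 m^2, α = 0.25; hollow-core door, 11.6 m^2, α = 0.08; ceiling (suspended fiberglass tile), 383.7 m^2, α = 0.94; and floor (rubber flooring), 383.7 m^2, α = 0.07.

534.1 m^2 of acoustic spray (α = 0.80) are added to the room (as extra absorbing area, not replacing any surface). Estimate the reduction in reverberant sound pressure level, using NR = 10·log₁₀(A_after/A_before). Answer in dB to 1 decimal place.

Total absorption A_before = 288.2*0.02 + 7.5*0.25 + 11.6*0.08 + 383.7*0.94 + 383.7*0.07
  = 5.764 + 1.875 + 0.928 + 360.678 + 26.859 = 396.104 m^2 sabins.
Added absorption = 534.1 × 0.80 = 427.280 sabins.
New total A_after = 823.384 sabins.
NR = 10·log₁₀(823.384/396.104) = 3.2 dB.

3.2 dB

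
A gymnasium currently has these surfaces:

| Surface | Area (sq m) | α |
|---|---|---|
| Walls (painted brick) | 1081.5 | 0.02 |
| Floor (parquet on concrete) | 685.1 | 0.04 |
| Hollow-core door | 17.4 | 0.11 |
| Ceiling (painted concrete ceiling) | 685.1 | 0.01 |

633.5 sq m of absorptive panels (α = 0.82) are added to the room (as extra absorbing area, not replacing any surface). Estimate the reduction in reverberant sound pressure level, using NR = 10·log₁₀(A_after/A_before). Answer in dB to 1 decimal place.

10.0 dB

Total absorption A_before = 1081.5·0.02 + 685.1·0.04 + 17.4·0.11 + 685.1·0.01
  = 21.630 + 27.404 + 1.914 + 6.851 = 57.799 sq m sabins.
Added absorption = 633.5 × 0.82 = 519.470 sabins.
New total A_after = 577.269 sabins.
NR = 10·log₁₀(577.269/57.799) = 10.0 dB.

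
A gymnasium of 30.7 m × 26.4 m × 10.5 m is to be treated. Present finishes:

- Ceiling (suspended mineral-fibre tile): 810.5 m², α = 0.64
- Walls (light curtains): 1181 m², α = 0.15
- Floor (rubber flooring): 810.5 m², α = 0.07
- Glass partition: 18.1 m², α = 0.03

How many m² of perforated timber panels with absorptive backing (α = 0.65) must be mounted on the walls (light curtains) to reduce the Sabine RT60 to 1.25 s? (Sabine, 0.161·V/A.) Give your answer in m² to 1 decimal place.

685.9

Equivalent absorption area: A₁ = 810.5·0.64 + 1181·0.15 + 810.5·0.07 + 18.1·0.03 = 753.148 m².
Required A₂ = 0.161·8510.04/1.25 = 1096.093 sabins.
Absorption to add: 1096.093 − 753.148 = 342.945 sabins.
Net gain per m²: Δα = 0.65 − 0.15 = 0.50.
Panel area = 342.945 / 0.50 = 685.9 m².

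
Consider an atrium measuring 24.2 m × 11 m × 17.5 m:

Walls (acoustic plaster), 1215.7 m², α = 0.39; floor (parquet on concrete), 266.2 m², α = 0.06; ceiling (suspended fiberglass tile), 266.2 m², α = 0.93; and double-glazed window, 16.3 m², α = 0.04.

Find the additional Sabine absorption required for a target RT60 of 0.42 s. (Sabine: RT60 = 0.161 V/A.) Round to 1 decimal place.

1047.4 sabins

Equivalent absorption area: A₁ = 1215.7·0.39 + 266.2·0.06 + 266.2·0.93 + 16.3·0.04 = 738.313 m².
Target A₂ = 0.161·4658.5/0.42 = 1785.758 sabins (V = 4658.5 m³).
Shortfall: 1785.758 − 738.313 = 1047.4 sabins.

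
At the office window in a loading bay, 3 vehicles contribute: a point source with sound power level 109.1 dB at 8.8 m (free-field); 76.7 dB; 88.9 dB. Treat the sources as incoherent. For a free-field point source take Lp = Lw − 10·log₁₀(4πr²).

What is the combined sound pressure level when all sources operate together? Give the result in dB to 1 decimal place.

Source at 8.8 m: Lp = 109.1 − 10·log₁₀(4π·8.8²) = 109.1 − 10·log₁₀(973.140) = 79.2 dB.
Converting to relative power and adding: 10^(79.2/10) + 10^(76.7/10) + 10^(88.9/10) = 9.062e+08.
L_total = 10·log₁₀(9.062e+08) = 89.6 dB.

89.6 dB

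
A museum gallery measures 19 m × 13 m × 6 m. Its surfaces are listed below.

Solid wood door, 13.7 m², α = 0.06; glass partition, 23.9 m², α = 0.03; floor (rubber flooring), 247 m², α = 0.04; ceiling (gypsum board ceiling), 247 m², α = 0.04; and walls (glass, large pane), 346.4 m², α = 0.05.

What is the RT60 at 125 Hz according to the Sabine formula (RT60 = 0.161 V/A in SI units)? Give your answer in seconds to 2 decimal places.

6.18 sec

Total absorption A = 13.7×0.06 + 23.9×0.03 + 247×0.04 + 247×0.04 + 346.4×0.05
  = 0.822 + 0.717 + 9.880 + 9.880 + 17.320 = 38.619 m² sabins.
Room volume: 1482 m³.
RT60 = 0.161 · V / A = 0.161 × 1482 / 38.619 = 6.18 s.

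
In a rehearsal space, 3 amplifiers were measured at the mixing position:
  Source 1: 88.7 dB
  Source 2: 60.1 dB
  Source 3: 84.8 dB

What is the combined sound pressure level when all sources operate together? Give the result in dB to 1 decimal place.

Converting to relative power and adding: 10^(88.7/10) + 10^(60.1/10) + 10^(84.8/10) = 1.044e+09.
Back to dB: 10·log₁₀ Σ = 90.2 dB.

90.2 dB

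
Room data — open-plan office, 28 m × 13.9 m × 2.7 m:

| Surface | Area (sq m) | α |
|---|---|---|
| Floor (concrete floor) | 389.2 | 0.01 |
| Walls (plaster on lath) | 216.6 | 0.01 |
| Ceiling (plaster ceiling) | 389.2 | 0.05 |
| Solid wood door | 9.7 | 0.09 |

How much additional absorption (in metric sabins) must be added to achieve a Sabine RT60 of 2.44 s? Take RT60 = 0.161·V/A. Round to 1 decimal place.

42.9 sabins

Summing Sᵢαᵢ: 3.892 + 2.166 + 19.460 + 0.873 → A₁ = 26.391 sabins.
V = 1050.84 m³. Required absorption A₂ = 0.161 × 1050.84 / 2.44 = 69.338 sabins.
ΔA = A₂ − A₁ = 69.338 − 26.391 = 42.9 sabins.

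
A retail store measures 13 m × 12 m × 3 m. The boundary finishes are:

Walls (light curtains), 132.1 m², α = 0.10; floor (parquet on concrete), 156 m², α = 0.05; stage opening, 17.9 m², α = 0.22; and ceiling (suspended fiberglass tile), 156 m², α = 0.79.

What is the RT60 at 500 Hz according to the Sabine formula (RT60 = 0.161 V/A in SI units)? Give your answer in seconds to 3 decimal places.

0.508 seconds

Equivalent absorption area: A = 132.1·0.10 + 156·0.05 + 17.9·0.22 + 156·0.79 = 148.188 m².
Volume V = 13 × 12 × 3 = 468 m³.
T = 0.161 V/A = 0.161·468/148.188 = 0.508 s.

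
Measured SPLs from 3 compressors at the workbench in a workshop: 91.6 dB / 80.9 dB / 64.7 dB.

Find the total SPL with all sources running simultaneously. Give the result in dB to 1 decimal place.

Σ 10^(Lᵢ/10) = 1.571e+09.
Combined level = 10 log₁₀(1.571e+09) = 92.0 dB.

92.0 dB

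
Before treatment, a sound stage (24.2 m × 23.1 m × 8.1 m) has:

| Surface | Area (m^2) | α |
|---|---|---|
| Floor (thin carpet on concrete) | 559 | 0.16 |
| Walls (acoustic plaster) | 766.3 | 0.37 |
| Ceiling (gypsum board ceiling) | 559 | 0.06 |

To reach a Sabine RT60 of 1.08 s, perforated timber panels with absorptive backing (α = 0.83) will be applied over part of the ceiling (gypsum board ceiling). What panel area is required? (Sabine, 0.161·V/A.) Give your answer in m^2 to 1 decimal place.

348.7

Equivalent absorption area: A₁ = 559×0.16 + 766.3×0.37 + 559×0.06 = 406.511 m^2.
Required A₂ = 0.161·4528.062/1.08 = 675.017 sabins.
ΔA needed = 675.017 − 406.511 = 268.506 sabins.
Net gain per m^2: Δα = 0.83 − 0.06 = 0.77.
Area = ΔA/Δα = 268.506/0.77 = 348.7 m^2.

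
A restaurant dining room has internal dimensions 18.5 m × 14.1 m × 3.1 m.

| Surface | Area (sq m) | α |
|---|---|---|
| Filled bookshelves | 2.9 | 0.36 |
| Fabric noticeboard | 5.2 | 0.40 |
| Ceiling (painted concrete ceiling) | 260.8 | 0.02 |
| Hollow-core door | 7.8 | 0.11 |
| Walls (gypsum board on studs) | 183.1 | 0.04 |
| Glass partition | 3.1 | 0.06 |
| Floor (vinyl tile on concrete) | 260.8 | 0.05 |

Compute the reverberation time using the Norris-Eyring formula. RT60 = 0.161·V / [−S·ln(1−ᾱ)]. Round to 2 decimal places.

4.29 s

Total surface area S = 2.9 + 5.2 + 260.8 + 7.8 + 183.1 + 3.1 + 260.8 = 723.7 sq m.
Σ(Sᵢαᵢ) = 2.9·0.36 + 5.2·0.40 + 260.8·0.02 + 7.8·0.11 + 183.1·0.04 + 3.1·0.06 + 260.8·0.05 = 29.748.
ᾱ = 29.748 / 723.7 = 0.0411.
−S·ln(1−ᾱ) = −723.7 × ln(1 − 0.0411) = 30.373.
V = 18.5 × 14.1 × 3.1 = 808.635 m³.
T = 0.161·V/[−S·ln(1−ᾱ)] = 0.161·808.635/30.373 = 4.29 s.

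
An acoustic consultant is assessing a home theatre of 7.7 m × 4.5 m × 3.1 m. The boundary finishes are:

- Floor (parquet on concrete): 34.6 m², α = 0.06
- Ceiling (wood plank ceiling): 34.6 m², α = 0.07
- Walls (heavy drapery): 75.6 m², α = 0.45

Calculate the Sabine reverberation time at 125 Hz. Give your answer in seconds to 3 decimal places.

0.449 s

Total absorption A = 34.6·0.06 + 34.6·0.07 + 75.6·0.45
  = 2.076 + 2.422 + 34.020 = 38.518 m² sabins.
Room volume: 107.415 m³.
RT60 = 0.161 · V / A = 0.161 × 107.415 / 38.518 = 0.449 s.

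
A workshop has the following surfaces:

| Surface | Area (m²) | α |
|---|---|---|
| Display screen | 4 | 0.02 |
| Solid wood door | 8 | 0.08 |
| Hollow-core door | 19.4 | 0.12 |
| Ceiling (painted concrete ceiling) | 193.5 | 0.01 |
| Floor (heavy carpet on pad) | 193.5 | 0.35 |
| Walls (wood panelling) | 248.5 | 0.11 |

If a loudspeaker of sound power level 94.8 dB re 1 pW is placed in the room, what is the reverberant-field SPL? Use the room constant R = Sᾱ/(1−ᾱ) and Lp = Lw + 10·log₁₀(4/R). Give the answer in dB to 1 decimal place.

Σ(Sᵢαᵢ) = 4×0.02 + 8×0.08 + 19.4×0.12 + 193.5×0.01 + 193.5×0.35 + 248.5×0.11 = 100.043; total area S = 666.9 m².
ᾱ = 100.043/666.9 = 0.1500; R = Sᾱ/(1−ᾱ) = 100.043/(1−0.1500) = 117.698 m².
Lp = Lw + 10 log₁₀(4/R) = 94.8 -14.69 = 80.1 dB.

80.1 dB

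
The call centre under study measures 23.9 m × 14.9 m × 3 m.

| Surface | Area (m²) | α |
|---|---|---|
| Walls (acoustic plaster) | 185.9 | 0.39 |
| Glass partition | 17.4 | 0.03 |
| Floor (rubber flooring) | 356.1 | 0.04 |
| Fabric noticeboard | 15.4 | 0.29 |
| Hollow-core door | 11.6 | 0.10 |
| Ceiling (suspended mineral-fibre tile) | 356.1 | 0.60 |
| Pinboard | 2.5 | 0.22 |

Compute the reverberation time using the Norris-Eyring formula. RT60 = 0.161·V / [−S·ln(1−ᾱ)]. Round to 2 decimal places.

0.46 s

S = Σ Sᵢ = 945.0 m².
Absorption A = 185.9·0.39 + 17.4·0.03 + 356.1·0.04 + 15.4·0.29 + 11.6·0.10 + 356.1·0.60 + 2.5·0.22 = 307.103 sabins.
Mean coefficient ᾱ = A/S = 0.3250.
Eyring denominator: −S ln(1−ᾱ) = 371.425.
V = 23.9 × 14.9 × 3 = 1068.33 m³.
RT60 = 0.161 × 1068.33 / 371.425 = 0.46 s.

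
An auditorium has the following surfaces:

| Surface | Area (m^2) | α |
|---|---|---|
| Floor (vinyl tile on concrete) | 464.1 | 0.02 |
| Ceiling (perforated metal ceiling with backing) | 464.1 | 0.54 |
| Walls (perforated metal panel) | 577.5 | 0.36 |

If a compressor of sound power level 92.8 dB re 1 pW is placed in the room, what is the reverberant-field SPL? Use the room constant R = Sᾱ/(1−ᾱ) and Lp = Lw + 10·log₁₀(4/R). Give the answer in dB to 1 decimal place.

A = 467.796 sabins; S = 1505.7 m^2.
ᾱ = 467.796/1505.7 = 0.3107; R = Sᾱ/(1−ᾱ) = 467.796/(1−0.3107) = 678.654 m^2.
Lp = 92.8 + 10·log₁₀(4/678.654) = 92.8 + (-22.30) = 70.5 dB.

70.5 dB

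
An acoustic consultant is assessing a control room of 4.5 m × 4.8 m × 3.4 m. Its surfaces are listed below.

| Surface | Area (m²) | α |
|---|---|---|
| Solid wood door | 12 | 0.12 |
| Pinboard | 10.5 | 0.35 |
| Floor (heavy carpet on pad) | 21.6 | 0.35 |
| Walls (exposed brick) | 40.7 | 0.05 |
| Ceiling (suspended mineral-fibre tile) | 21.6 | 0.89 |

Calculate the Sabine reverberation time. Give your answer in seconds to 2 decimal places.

0.35 seconds

Summing Sᵢαᵢ: 1.440 + 3.675 + 7.560 + 2.035 + 19.224 → A = 33.934 sabins.
Room volume: 73.44 m³.
T = 0.161 V/A = 0.161·73.44/33.934 = 0.35 s.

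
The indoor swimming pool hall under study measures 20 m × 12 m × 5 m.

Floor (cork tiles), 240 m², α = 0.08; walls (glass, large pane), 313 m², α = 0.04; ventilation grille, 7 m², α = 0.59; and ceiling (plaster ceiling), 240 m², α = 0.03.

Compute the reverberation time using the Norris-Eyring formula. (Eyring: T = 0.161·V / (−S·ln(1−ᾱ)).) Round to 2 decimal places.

4.37 s

S = Σ Sᵢ = 800.0 m².
Σ(Sᵢαᵢ) = 240×0.08 + 313×0.04 + 7×0.59 + 240×0.03 = 43.050.
Mean coefficient ᾱ = A/S = 0.0538.
Eyring denominator: −S ln(1−ᾱ) = 44.241.
V = 20 × 12 × 5 = 1200 m³.
RT60 = 0.161 × 1200 / 44.241 = 4.37 s.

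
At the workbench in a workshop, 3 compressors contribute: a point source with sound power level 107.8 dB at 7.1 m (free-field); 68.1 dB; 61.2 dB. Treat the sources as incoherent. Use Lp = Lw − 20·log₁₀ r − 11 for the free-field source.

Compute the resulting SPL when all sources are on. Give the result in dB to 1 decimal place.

Source at 7.1 m: Lp = 107.8 − 20·log₁₀(7.1) − 11 = 79.8 dB.
Sum in the linear (power) domain: Σ 10^(Lᵢ/10) = 10^(79.8/10) + 10^(68.1/10) + 10^(61.2/10) = 1.033e+08.
L_total = 10·log₁₀(1.033e+08) = 80.1 dB.

80.1 dB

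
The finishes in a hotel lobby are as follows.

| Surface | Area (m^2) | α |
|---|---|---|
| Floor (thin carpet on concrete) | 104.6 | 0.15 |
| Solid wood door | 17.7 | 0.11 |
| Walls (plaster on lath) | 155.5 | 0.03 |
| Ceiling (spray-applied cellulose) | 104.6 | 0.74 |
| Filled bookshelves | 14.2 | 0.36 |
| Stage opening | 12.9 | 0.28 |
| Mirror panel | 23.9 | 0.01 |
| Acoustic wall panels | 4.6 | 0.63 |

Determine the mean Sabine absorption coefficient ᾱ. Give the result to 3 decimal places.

S = Σ Sᵢ = 104.6 + 17.7 + 155.5 + 104.6 + 14.2 + 12.9 + 23.9 + 4.6 = 438.0 m^2.
Σ(Sᵢαᵢ) = 104.6·0.15 + 17.7·0.11 + 155.5·0.03 + 104.6·0.74 + 14.2·0.36 + 12.9·0.28 + 23.9·0.01 + 4.6·0.63 = 111.567.
ᾱ = A/S = 0.255.

0.255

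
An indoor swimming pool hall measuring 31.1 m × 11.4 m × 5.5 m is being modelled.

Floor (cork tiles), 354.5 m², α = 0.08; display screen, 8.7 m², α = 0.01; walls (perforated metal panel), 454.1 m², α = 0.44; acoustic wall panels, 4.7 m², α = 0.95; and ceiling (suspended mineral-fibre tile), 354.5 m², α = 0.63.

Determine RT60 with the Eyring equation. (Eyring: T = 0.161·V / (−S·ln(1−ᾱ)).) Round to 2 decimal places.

0.54 s

Total surface area S = 354.5 + 8.7 + 454.1 + 4.7 + 354.5 = 1176.5 m².
Σ(Sᵢαᵢ) = 354.5·0.08 + 8.7·0.01 + 454.1·0.44 + 4.7·0.95 + 354.5·0.63 = 456.051.
Mean coefficient ᾱ = A/S = 0.3876.
Eyring denominator: −S ln(1−ᾱ) = 576.920.
V = 31.1 × 11.4 × 5.5 = 1949.97 m³.
T = 0.161·V/[−S·ln(1−ᾱ)] = 0.161·1949.97/576.920 = 0.54 s.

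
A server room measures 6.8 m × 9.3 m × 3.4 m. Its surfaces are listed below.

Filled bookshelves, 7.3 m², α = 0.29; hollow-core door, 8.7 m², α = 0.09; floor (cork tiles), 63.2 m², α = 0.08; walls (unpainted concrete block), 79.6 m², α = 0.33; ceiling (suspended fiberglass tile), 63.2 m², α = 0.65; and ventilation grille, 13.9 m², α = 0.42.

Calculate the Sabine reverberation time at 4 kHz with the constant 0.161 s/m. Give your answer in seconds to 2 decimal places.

Summing Sᵢαᵢ: 2.117 + 0.783 + 5.056 + 26.268 + 41.080 + 5.838 → A = 81.142 sabins.
Room volume: 215.016 m³.
RT60 = 0.161 · V / A = 0.161 × 215.016 / 81.142 = 0.43 s.

0.43 s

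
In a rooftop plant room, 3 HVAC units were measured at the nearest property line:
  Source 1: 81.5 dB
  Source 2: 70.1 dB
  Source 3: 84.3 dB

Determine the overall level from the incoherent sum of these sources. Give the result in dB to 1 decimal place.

Σ 10^(Lᵢ/10) = 4.206e+08.
Back to dB: 10·log₁₀ Σ = 86.2 dB.

86.2 dB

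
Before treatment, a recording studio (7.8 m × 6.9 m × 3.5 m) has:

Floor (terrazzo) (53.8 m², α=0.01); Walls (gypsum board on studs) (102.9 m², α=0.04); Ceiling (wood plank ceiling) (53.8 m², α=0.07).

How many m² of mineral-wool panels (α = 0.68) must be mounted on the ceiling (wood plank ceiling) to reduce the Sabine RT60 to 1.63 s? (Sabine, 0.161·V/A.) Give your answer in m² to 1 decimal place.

16.7

A₁ = Σ Sᵢαᵢ = 53.8×0.01 + 102.9×0.04 + 53.8×0.07 = 8.420 sabins.
Required A₂ = 0.161·188.37/1.63 = 18.606 sabins.
ΔA needed = 18.606 − 8.420 = 10.186 sabins.
Each m² of panel replacing the ceiling (wood plank ceiling) adds (0.68 − 0.07) = 0.61 sabins.
Panel area = 10.186 / 0.61 = 16.7 m².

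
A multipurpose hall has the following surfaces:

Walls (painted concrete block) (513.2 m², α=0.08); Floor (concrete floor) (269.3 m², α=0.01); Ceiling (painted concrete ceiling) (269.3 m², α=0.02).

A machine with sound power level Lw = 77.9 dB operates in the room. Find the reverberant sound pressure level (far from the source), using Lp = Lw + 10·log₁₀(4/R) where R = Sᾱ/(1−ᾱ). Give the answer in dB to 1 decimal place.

A = 49.135 sabins; S = 1051.8 m².
ᾱ = 0.0467, so room constant R = A/(1−ᾱ) = 51.542 m².
Lp = Lw + 10 log₁₀(4/R) = 77.9 -11.10 = 66.8 dB.

66.8 dB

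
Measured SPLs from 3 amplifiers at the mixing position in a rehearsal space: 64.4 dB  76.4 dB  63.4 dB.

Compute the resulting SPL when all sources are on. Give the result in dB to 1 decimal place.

Σ 10^(Lᵢ/10) = 4.859e+07.
Combined level = 10 log₁₀(4.859e+07) = 76.9 dB.

76.9 dB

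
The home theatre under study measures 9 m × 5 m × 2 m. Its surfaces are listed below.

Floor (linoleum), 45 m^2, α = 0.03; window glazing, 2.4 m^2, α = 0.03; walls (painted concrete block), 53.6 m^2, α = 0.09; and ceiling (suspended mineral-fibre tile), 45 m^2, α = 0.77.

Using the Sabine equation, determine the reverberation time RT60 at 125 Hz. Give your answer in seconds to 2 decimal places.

A = Σ Sᵢαᵢ = 45×0.03 + 2.4×0.03 + 53.6×0.09 + 45×0.77 = 40.896 sabins.
V = 9·5·2 = 90 m³.
Sabine: RT60 = 0.161 × 90 / 40.896 = 0.35 s.

0.35 seconds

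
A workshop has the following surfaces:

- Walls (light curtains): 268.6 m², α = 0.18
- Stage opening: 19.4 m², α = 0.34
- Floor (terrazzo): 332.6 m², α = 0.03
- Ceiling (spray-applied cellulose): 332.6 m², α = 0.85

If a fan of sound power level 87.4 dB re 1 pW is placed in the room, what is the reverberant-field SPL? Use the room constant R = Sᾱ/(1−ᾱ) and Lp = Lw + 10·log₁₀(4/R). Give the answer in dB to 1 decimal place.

Σ(Sᵢαᵢ) = 268.6·0.18 + 19.4·0.34 + 332.6·0.03 + 332.6·0.85 = 347.632; total area S = 953.2 m².
ᾱ = 0.3647, so room constant R = A/(1−ᾱ) = 547.193 m².
Lp = 87.4 + 10·log₁₀(4/547.193) = 87.4 + (-21.36) = 66.0 dB.

66.0 dB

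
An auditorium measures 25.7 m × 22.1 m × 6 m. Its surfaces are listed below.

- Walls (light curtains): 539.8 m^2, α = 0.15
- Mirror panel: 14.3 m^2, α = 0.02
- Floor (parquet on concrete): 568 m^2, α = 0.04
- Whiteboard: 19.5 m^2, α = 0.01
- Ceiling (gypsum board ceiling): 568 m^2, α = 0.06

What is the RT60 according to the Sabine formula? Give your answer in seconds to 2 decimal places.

Total absorption A = 539.8×0.15 + 14.3×0.02 + 568×0.04 + 19.5×0.01 + 568×0.06
  = 80.970 + 0.286 + 22.720 + 0.195 + 34.080 = 138.251 m^2 sabins.
Room volume: 3407.82 m³.
T = 0.161 V/A = 0.161·3407.82/138.251 = 3.97 s.

3.97 s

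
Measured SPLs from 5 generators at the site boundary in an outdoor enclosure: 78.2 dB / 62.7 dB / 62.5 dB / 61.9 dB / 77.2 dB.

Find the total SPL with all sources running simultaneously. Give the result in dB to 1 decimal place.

80.9 dB

Sum in the linear (power) domain: Σ 10^(Lᵢ/10) = 10^(78.2/10) + 10^(62.7/10) + 10^(62.5/10) + 10^(61.9/10) + 10^(77.2/10) = 1.237e+08.
L_total = 10·log₁₀(1.237e+08) = 80.9 dB.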